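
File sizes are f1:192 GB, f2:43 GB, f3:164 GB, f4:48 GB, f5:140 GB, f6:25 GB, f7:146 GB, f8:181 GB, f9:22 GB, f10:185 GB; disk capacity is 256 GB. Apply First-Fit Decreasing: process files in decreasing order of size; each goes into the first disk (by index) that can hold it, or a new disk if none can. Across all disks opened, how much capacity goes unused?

Sorted descending: 192, 185, 181, 164, 146, 140, 48, 43, 25, 22.
Put 192 GB in disk 1; 64 GB remain.
Put 185 GB in disk 2; 71 GB remain.
Put 181 GB in disk 3; 75 GB remain.
Put 164 GB in disk 4; 92 GB remain.
Put 146 GB in disk 5; 110 GB remain.
Put 140 GB in disk 6; 116 GB remain.
Put 48 GB in disk 1; 16 GB remain.
Put 43 GB in disk 2; 28 GB remain.
Put 25 GB in disk 2; 3 GB remain.
Put 22 GB in disk 3; 53 GB remain.
6 disks × 256 GB = 1536 GB; used 1146 GB; unused 390 GB.

390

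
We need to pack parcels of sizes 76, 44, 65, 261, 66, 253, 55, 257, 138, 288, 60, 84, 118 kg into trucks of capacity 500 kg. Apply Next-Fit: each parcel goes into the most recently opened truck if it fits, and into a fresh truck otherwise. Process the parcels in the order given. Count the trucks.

5 trucks

Put 76 kg in truck 1; 424 kg remain.
Put 44 kg in truck 1; 380 kg remain.
Put 65 kg in truck 1; 315 kg remain.
Put 261 kg in truck 1; 54 kg remain.
Put 66 kg in truck 2; 434 kg remain.
Put 253 kg in truck 2; 181 kg remain.
Put 55 kg in truck 2; 126 kg remain.
Put 257 kg in truck 3; 243 kg remain.
Put 138 kg in truck 3; 105 kg remain.
Put 288 kg in truck 4; 212 kg remain.
Put 60 kg in truck 4; 152 kg remain.
Put 84 kg in truck 4; 68 kg remain.
Put 118 kg in truck 5; 382 kg remain.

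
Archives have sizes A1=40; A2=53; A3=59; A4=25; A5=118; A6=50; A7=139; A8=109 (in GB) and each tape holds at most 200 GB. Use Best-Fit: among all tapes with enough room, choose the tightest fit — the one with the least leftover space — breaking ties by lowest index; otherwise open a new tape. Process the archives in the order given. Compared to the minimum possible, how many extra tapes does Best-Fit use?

1

Best-Fit: [40,53,59,25] [118,50] [139] [109] → 4 tapes.
Total size 593 GB; any packing needs at least ⌈593/200⌉ = 3 tapes.
An optimal packing achieves that bound: [139,59] [118,53,25] [109,50,40] → 3 tapes.
Excess: 4 − 3 = 1.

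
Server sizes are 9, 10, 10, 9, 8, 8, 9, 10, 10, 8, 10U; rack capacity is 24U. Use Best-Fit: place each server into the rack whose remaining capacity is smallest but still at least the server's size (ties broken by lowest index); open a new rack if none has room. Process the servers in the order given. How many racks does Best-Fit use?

5

Put 9U in rack 1; 15U remain.
Put 10U in rack 1; 5U remain.
Put 10U in rack 2; 14U remain.
Put 9U in rack 2; 5U remain.
Put 8U in rack 3; 16U remain.
Put 8U in rack 3; 8U remain.
Put 9U in rack 4; 15U remain.
Put 10U in rack 4; 5U remain.
Put 10U in rack 5; 14U remain.
Put 8U in rack 3; 0U remain.
Put 10U in rack 5; 4U remain.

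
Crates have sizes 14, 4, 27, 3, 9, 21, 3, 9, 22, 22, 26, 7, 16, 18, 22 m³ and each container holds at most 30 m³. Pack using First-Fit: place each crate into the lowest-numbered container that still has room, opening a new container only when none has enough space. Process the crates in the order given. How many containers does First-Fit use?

9 containers

container 1: place 14 m³, 16 m³ left
container 1: place 4 m³, 12 m³ left
container 2: place 27 m³, 3 m³ left
container 1: place 3 m³, 9 m³ left
container 1: place 9 m³, 0 m³ left
container 3: place 21 m³, 9 m³ left
container 2: place 3 m³, 0 m³ left
container 3: place 9 m³, 0 m³ left
container 4: place 22 m³, 8 m³ left
container 5: place 22 m³, 8 m³ left
container 6: place 26 m³, 4 m³ left
container 4: place 7 m³, 1 m³ left
container 7: place 16 m³, 14 m³ left
container 8: place 18 m³, 12 m³ left
container 9: place 22 m³, 8 m³ left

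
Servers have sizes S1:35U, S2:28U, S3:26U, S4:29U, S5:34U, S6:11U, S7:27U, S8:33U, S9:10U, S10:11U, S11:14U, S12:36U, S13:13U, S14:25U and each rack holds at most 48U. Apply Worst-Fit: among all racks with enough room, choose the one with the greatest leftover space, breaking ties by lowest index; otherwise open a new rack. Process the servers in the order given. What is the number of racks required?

9

rack 1: place S1 (35U), 13U left
rack 2: place S2 (28U), 20U left
rack 3: place S3 (26U), 22U left
rack 4: place S4 (29U), 19U left
rack 5: place S5 (34U), 14U left
rack 3: place S6 (11U), 11U left
rack 6: place S7 (27U), 21U left
rack 7: place S8 (33U), 15U left
rack 6: place S9 (10U), 11U left
rack 2: place S10 (11U), 9U left
rack 4: place S11 (14U), 5U left
rack 8: place S12 (36U), 12U left
rack 7: place S13 (13U), 2U left
rack 9: place S14 (25U), 23U left
Final racks: [35] [28,11] [26,11] [29,14] [34] [27,10] [33,13] [36] [25].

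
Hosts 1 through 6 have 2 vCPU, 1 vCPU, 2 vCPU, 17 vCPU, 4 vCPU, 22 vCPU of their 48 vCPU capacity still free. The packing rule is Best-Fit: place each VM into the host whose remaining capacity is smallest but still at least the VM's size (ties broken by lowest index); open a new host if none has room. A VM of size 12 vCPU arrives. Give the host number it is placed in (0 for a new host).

4

Hosts with room: host 4 (17 vCPU), host 6 (22 vCPU).
Tightest fit is host 4 with 17 vCPU free.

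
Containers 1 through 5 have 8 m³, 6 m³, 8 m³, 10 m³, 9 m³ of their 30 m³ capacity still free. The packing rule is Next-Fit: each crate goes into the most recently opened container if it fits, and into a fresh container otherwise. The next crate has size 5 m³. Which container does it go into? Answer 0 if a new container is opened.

Next-Fit only looks at container 5, which has 9 m³ free.
5 m³ fits there.

5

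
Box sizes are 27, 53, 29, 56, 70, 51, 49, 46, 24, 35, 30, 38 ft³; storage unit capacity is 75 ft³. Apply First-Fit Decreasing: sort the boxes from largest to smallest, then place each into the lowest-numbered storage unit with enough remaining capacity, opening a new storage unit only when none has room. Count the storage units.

8 storage units

Sorted descending: 70, 56, 53, 51, 49, 46, 38, 35, 30, 29, 27, 24.
70 ft³ → storage unit 1 (remaining 5 ft³)
56 ft³ → storage unit 2 (remaining 19 ft³)
53 ft³ → storage unit 3 (remaining 22 ft³)
51 ft³ → storage unit 4 (remaining 24 ft³)
49 ft³ → storage unit 5 (remaining 26 ft³)
46 ft³ → storage unit 6 (remaining 29 ft³)
38 ft³ → storage unit 7 (remaining 37 ft³)
35 ft³ → storage unit 7 (remaining 2 ft³)
30 ft³ → storage unit 8 (remaining 45 ft³)
29 ft³ → storage unit 6 (remaining 0 ft³)
27 ft³ → storage unit 8 (remaining 18 ft³)
24 ft³ → storage unit 4 (remaining 0 ft³)
Final storage units: [70] [56] [53] [51,24] [49] [46,29] [38,35] [30,27].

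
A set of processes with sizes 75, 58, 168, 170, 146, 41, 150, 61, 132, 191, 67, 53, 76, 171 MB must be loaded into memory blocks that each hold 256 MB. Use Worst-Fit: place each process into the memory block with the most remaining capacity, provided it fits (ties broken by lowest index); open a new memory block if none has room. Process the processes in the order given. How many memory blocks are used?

8 memory blocks

75 MB → memory block 1 (remaining 181 MB)
58 MB → memory block 1 (remaining 123 MB)
168 MB → memory block 2 (remaining 88 MB)
170 MB → memory block 3 (remaining 86 MB)
146 MB → memory block 4 (remaining 110 MB)
41 MB → memory block 1 (remaining 82 MB)
150 MB → memory block 5 (remaining 106 MB)
61 MB → memory block 4 (remaining 49 MB)
132 MB → memory block 6 (remaining 124 MB)
191 MB → memory block 7 (remaining 65 MB)
67 MB → memory block 6 (remaining 57 MB)
53 MB → memory block 5 (remaining 53 MB)
76 MB → memory block 2 (remaining 12 MB)
171 MB → memory block 8 (remaining 85 MB)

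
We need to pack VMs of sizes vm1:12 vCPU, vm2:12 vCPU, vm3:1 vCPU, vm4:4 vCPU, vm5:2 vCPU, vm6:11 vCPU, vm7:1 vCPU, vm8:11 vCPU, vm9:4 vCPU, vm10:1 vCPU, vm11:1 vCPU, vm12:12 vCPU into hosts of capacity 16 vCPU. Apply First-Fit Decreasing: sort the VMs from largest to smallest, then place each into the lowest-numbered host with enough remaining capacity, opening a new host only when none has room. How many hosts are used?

5 hosts

Sorted descending: 12, 12, 12, 11, 11, 4, 4, 2, 1, 1, 1, 1.
12 vCPU → host 1 (remaining 4 vCPU)
12 vCPU → host 2 (remaining 4 vCPU)
12 vCPU → host 3 (remaining 4 vCPU)
11 vCPU → host 4 (remaining 5 vCPU)
11 vCPU → host 5 (remaining 5 vCPU)
4 vCPU → host 1 (remaining 0 vCPU)
4 vCPU → host 2 (remaining 0 vCPU)
2 vCPU → host 3 (remaining 2 vCPU)
1 vCPU → host 3 (remaining 1 vCPU)
1 vCPU → host 3 (remaining 0 vCPU)
1 vCPU → host 4 (remaining 4 vCPU)
1 vCPU → host 4 (remaining 3 vCPU)
Final hosts: [12,4] [12,4] [12,2,1,1] [11,1,1] [11].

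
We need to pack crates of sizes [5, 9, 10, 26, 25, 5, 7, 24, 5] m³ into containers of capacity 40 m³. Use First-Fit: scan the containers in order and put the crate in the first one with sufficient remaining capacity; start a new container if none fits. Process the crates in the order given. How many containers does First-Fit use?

5 m³ → container 1 (remaining 35 m³)
9 m³ → container 1 (remaining 26 m³)
10 m³ → container 1 (remaining 16 m³)
26 m³ → container 2 (remaining 14 m³)
25 m³ → container 3 (remaining 15 m³)
5 m³ → container 1 (remaining 11 m³)
7 m³ → container 1 (remaining 4 m³)
24 m³ → container 4 (remaining 16 m³)
5 m³ → container 2 (remaining 9 m³)

4 containers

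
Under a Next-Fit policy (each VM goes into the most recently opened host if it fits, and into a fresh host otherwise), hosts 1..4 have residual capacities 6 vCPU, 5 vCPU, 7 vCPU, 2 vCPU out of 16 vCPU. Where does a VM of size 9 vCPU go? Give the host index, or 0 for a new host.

Next-Fit only looks at host 4, which has 2 vCPU free.
9 vCPU does not fit, so a new host is opened.

0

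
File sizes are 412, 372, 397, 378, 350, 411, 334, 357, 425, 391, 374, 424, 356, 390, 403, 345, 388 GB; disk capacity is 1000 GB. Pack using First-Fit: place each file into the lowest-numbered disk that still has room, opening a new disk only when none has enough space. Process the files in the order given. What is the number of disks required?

9 disks

Put 412 GB in disk 1; 588 GB remain.
Put 372 GB in disk 1; 216 GB remain.
Put 397 GB in disk 2; 603 GB remain.
Put 378 GB in disk 2; 225 GB remain.
Put 350 GB in disk 3; 650 GB remain.
Put 411 GB in disk 3; 239 GB remain.
Put 334 GB in disk 4; 666 GB remain.
Put 357 GB in disk 4; 309 GB remain.
Put 425 GB in disk 5; 575 GB remain.
Put 391 GB in disk 5; 184 GB remain.
Put 374 GB in disk 6; 626 GB remain.
Put 424 GB in disk 6; 202 GB remain.
Put 356 GB in disk 7; 644 GB remain.
Put 390 GB in disk 7; 254 GB remain.
Put 403 GB in disk 8; 597 GB remain.
Put 345 GB in disk 8; 252 GB remain.
Put 388 GB in disk 9; 612 GB remain.
Final disks: [412,372] [397,378] [350,411] [334,357] [425,391] [374,424] [356,390] [403,345] [388].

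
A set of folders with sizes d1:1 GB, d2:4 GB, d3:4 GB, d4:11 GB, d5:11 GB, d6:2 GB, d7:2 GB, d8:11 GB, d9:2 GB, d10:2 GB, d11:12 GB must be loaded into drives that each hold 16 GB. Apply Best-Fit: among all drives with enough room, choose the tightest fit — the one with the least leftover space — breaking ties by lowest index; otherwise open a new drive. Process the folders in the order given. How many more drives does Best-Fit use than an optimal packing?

1

Best-Fit: [1,4,4] [11,2,2] [11,2,2] [11] [12] → 5 drives.
Total size 62 GB; any packing needs at least ⌈62/16⌉ = 4 drives.
An optimal packing achieves that bound: [12,4] [11,4,1] [11,2,2] [11,2,2] → 4 drives.
Excess: 5 − 4 = 1.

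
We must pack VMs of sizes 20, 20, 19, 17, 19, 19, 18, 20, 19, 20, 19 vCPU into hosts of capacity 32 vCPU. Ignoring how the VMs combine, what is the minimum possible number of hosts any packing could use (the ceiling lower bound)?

Total size = 20 + 20 + 19 + 17 + 19 + 19 + 18 + 20 + 19 + 20 + 19 = 210 vCPU.
⌈210 / 32⌉ = 7.

7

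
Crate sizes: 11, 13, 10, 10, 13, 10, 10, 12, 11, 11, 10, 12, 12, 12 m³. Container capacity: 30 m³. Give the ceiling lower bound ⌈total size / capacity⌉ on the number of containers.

Total size = 11 + 13 + 10 + 10 + 13 + 10 + 10 + 12 + 11 + 11 + 10 + 12 + 12 + 12 = 157 m³.
⌈157 / 30⌉ = 6.

6 containers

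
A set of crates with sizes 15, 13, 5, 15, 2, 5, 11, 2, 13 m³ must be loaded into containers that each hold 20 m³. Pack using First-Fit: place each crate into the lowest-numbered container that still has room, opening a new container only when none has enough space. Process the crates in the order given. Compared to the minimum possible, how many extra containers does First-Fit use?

First-Fit: [15,5] [13,2,5] [15,2] [11] [13] → 5 containers.
Total size 81 m³; any packing needs at least ⌈81/20⌉ = 5 containers.
So 5 is already optimal.

0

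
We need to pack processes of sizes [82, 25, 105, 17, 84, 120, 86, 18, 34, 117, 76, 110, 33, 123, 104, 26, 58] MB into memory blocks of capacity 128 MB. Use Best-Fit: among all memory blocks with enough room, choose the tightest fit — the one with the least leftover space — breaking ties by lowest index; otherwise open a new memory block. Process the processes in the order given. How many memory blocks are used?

Put 82 MB in memory block 1; 46 MB remain.
Put 25 MB in memory block 1; 21 MB remain.
Put 105 MB in memory block 2; 23 MB remain.
Put 17 MB in memory block 1; 4 MB remain.
Put 84 MB in memory block 3; 44 MB remain.
Put 120 MB in memory block 4; 8 MB remain.
Put 86 MB in memory block 5; 42 MB remain.
Put 18 MB in memory block 2; 5 MB remain.
Put 34 MB in memory block 5; 8 MB remain.
Put 117 MB in memory block 6; 11 MB remain.
Put 76 MB in memory block 7; 52 MB remain.
Put 110 MB in memory block 8; 18 MB remain.
Put 33 MB in memory block 3; 11 MB remain.
Put 123 MB in memory block 9; 5 MB remain.
Put 104 MB in memory block 10; 24 MB remain.
Put 26 MB in memory block 7; 26 MB remain.
Put 58 MB in memory block 11; 70 MB remain.
Final memory blocks: [82,25,17] [105,18] [84,33] [120] [86,34] [117] [76,26] [110] [123] [104] [58].

11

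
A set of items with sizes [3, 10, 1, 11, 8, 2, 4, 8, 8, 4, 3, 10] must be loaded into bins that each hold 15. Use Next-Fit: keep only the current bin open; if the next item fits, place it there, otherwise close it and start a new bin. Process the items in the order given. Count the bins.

bin 1: place 3, 12 left
bin 1: place 10, 2 left
bin 1: place 1, 1 left
bin 2: place 11, 4 left
bin 3: place 8, 7 left
bin 3: place 2, 5 left
bin 3: place 4, 1 left
bin 4: place 8, 7 left
bin 5: place 8, 7 left
bin 5: place 4, 3 left
bin 5: place 3, 0 left
bin 6: place 10, 5 left

6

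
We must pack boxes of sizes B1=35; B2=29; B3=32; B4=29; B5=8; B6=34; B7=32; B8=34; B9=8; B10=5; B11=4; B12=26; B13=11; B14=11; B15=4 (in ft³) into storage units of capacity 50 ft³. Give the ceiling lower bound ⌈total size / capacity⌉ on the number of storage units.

7

Total size = 35 + 29 + 32 + 29 + 8 + 34 + 32 + 34 + 8 + 5 + 4 + 26 + 11 + 11 + 4 = 302 ft³.
⌈302 / 50⌉ = 7.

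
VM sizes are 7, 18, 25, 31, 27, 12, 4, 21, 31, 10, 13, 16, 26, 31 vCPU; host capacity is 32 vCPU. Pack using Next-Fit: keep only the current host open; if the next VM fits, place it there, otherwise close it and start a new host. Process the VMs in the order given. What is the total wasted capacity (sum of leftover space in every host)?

7 vCPU → host 1 (remaining 25 vCPU)
18 vCPU → host 1 (remaining 7 vCPU)
25 vCPU → host 2 (remaining 7 vCPU)
31 vCPU → host 3 (remaining 1 vCPU)
27 vCPU → host 4 (remaining 5 vCPU)
12 vCPU → host 5 (remaining 20 vCPU)
4 vCPU → host 5 (remaining 16 vCPU)
21 vCPU → host 6 (remaining 11 vCPU)
31 vCPU → host 7 (remaining 1 vCPU)
10 vCPU → host 8 (remaining 22 vCPU)
13 vCPU → host 8 (remaining 9 vCPU)
16 vCPU → host 9 (remaining 16 vCPU)
26 vCPU → host 10 (remaining 6 vCPU)
31 vCPU → host 11 (remaining 1 vCPU)
11 hosts × 32 vCPU = 352 vCPU; used 272 vCPU; unused 80 vCPU.

80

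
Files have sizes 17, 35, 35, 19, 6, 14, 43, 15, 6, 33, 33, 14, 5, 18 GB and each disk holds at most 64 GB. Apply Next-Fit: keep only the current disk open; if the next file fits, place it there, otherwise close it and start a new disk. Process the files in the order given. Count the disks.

6

17 GB → disk 1 (remaining 47 GB)
35 GB → disk 1 (remaining 12 GB)
35 GB → disk 2 (remaining 29 GB)
19 GB → disk 2 (remaining 10 GB)
6 GB → disk 2 (remaining 4 GB)
14 GB → disk 3 (remaining 50 GB)
43 GB → disk 3 (remaining 7 GB)
15 GB → disk 4 (remaining 49 GB)
6 GB → disk 4 (remaining 43 GB)
33 GB → disk 4 (remaining 10 GB)
33 GB → disk 5 (remaining 31 GB)
14 GB → disk 5 (remaining 17 GB)
5 GB → disk 5 (remaining 12 GB)
18 GB → disk 6 (remaining 46 GB)
Final disks: [17,35] [35,19,6] [14,43] [15,6,33] [33,14,5] [18].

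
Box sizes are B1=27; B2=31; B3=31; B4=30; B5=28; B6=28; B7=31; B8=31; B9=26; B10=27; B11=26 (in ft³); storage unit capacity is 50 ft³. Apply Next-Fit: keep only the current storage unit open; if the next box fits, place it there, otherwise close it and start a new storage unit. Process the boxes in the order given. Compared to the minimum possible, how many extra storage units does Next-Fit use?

0

Next-Fit: [27] [31] [31] [30] [28] [28] [31] [31] [26] [27] [26] → 11 storage units.
11 boxes exceed 25 ft³ (half the capacity), and no two of those can share a storage unit, so at least 11 storage units are needed.
So 11 is already optimal.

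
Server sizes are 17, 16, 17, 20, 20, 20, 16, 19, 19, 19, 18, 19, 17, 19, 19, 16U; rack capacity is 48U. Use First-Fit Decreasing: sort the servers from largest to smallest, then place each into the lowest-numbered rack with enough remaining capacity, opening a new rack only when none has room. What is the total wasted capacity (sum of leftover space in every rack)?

93

Sorted descending: 20, 20, 20, 19, 19, 19, 19, 19, 19, 18, 17, 17, 17, 16, 16, 16.
20U → rack 1 (remaining 28U)
20U → rack 1 (remaining 8U)
20U → rack 2 (remaining 28U)
19U → rack 2 (remaining 9U)
19U → rack 3 (remaining 29U)
19U → rack 3 (remaining 10U)
19U → rack 4 (remaining 29U)
19U → rack 4 (remaining 10U)
19U → rack 5 (remaining 29U)
18U → rack 5 (remaining 11U)
17U → rack 6 (remaining 31U)
17U → rack 6 (remaining 14U)
17U → rack 7 (remaining 31U)
16U → rack 7 (remaining 15U)
16U → rack 8 (remaining 32U)
16U → rack 8 (remaining 16U)
8 racks × 48U = 384U; used 291U; unused 93U.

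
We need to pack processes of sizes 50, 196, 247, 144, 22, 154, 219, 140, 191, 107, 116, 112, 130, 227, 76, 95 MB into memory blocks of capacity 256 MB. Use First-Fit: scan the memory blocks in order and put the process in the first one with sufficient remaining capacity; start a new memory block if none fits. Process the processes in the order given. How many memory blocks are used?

10 memory blocks

memory block 1: place 50 MB, 206 MB left
memory block 1: place 196 MB, 10 MB left
memory block 2: place 247 MB, 9 MB left
memory block 3: place 144 MB, 112 MB left
memory block 3: place 22 MB, 90 MB left
memory block 4: place 154 MB, 102 MB left
memory block 5: place 219 MB, 37 MB left
memory block 6: place 140 MB, 116 MB left
memory block 7: place 191 MB, 65 MB left
memory block 6: place 107 MB, 9 MB left
memory block 8: place 116 MB, 140 MB left
memory block 8: place 112 MB, 28 MB left
memory block 9: place 130 MB, 126 MB left
memory block 10: place 227 MB, 29 MB left
memory block 3: place 76 MB, 14 MB left
memory block 4: place 95 MB, 7 MB left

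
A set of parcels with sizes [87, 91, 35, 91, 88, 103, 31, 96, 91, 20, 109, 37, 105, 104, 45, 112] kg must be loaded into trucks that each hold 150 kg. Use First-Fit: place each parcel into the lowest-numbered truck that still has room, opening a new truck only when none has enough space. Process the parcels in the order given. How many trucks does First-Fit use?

Put 87 kg in truck 1; 63 kg remain.
Put 91 kg in truck 2; 59 kg remain.
Put 35 kg in truck 1; 28 kg remain.
Put 91 kg in truck 3; 59 kg remain.
Put 88 kg in truck 4; 62 kg remain.
Put 103 kg in truck 5; 47 kg remain.
Put 31 kg in truck 2; 28 kg remain.
Put 96 kg in truck 6; 54 kg remain.
Put 91 kg in truck 7; 59 kg remain.
Put 20 kg in truck 1; 8 kg remain.
Put 109 kg in truck 8; 41 kg remain.
Put 37 kg in truck 3; 22 kg remain.
Put 105 kg in truck 9; 45 kg remain.
Put 104 kg in truck 10; 46 kg remain.
Put 45 kg in truck 4; 17 kg remain.
Put 112 kg in truck 11; 38 kg remain.
Final trucks: [87,35,20] [91,31] [91,37] [88,45] [103] [96] [91] [109] [105] [104] [112].

11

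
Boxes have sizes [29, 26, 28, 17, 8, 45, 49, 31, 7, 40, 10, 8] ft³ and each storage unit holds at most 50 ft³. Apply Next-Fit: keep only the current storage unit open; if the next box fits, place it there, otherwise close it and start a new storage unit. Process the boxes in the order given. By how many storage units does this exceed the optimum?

2

Next-Fit: [29] [26] [28,17] [8] [45] [49] [31,7] [40,10] [8] → 9 storage units.
7 boxes exceed 25 ft³ (half the capacity), and no two of those can share a storage unit, so at least 7 storage units are needed.
An optimal packing achieves that bound: [49] [45] [40,10] [31,17] [29,8,8] [28,7] [26] → 7 storage units.
Excess: 9 − 7 = 2.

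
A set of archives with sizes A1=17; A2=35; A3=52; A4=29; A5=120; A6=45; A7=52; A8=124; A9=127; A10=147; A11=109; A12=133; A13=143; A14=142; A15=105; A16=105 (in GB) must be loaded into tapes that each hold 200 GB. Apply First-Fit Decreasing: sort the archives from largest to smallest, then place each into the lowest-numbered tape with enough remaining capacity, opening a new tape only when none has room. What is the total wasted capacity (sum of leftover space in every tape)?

Sorted descending: 147, 143, 142, 133, 127, 124, 120, 109, 105, 105, 52, 52, 45, 35, 29, 17.
Put 147 GB in tape 1; 53 GB remain.
Put 143 GB in tape 2; 57 GB remain.
Put 142 GB in tape 3; 58 GB remain.
Put 133 GB in tape 4; 67 GB remain.
Put 127 GB in tape 5; 73 GB remain.
Put 124 GB in tape 6; 76 GB remain.
Put 120 GB in tape 7; 80 GB remain.
Put 109 GB in tape 8; 91 GB remain.
Put 105 GB in tape 9; 95 GB remain.
Put 105 GB in tape 10; 95 GB remain.
Put 52 GB in tape 1; 1 GB remain.
Put 52 GB in tape 2; 5 GB remain.
Put 45 GB in tape 3; 13 GB remain.
Put 35 GB in tape 4; 32 GB remain.
Put 29 GB in tape 4; 3 GB remain.
Put 17 GB in tape 5; 56 GB remain.
10 tapes × 200 GB = 2000 GB; used 1485 GB; unused 515 GB.

515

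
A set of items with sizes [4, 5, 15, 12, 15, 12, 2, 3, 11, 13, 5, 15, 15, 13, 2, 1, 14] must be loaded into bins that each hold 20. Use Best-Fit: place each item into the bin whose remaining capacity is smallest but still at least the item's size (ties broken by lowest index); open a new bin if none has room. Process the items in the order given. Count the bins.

bin 1: place 4, 16 left
bin 1: place 5, 11 left
bin 2: place 15, 5 left
bin 3: place 12, 8 left
bin 4: place 15, 5 left
bin 5: place 12, 8 left
bin 2: place 2, 3 left
bin 2: place 3, 0 left
bin 1: place 11, 0 left
bin 6: place 13, 7 left
bin 4: place 5, 0 left
bin 7: place 15, 5 left
bin 8: place 15, 5 left
bin 9: place 13, 7 left
bin 7: place 2, 3 left
bin 7: place 1, 2 left
bin 10: place 14, 6 left

10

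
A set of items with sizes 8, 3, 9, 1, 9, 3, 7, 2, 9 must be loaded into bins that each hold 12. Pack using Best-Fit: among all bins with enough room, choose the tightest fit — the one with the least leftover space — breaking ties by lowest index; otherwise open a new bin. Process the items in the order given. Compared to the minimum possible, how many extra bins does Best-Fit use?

Best-Fit: [8,3,1] [9,3] [9,2] [7] [9] → 5 bins.
Total size 51; any packing needs at least ⌈51/12⌉ = 5 bins.
So 5 is already optimal.

0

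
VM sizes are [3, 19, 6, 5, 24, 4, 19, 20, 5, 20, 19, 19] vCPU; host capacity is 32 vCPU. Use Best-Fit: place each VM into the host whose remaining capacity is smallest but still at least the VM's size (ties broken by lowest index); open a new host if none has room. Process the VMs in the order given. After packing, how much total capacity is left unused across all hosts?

host 1: place 3 vCPU, 29 vCPU left
host 1: place 19 vCPU, 10 vCPU left
host 1: place 6 vCPU, 4 vCPU left
host 2: place 5 vCPU, 27 vCPU left
host 2: place 24 vCPU, 3 vCPU left
host 1: place 4 vCPU, 0 vCPU left
host 3: place 19 vCPU, 13 vCPU left
host 4: place 20 vCPU, 12 vCPU left
host 4: place 5 vCPU, 7 vCPU left
host 5: place 20 vCPU, 12 vCPU left
host 6: place 19 vCPU, 13 vCPU left
host 7: place 19 vCPU, 13 vCPU left
7 hosts × 32 vCPU = 224 vCPU; used 163 vCPU; unused 61 vCPU.

61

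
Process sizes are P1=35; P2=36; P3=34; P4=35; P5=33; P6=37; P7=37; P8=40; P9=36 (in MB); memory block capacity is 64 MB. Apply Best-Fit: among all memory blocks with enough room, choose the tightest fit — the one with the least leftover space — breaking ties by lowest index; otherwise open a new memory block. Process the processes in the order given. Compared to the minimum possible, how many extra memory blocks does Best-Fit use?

0

Best-Fit: [35] [36] [34] [35] [33] [37] [37] [40] [36] → 9 memory blocks.
9 processes exceed 32 MB (half the capacity), and no two of those can share a memory block, so at least 9 memory blocks are needed.
So 9 is already optimal.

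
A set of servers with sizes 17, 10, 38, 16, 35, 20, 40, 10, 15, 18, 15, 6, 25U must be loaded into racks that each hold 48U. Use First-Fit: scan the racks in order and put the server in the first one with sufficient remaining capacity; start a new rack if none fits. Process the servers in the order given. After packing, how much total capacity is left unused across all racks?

71

rack 1: place 17U, 31U left
rack 1: place 10U, 21U left
rack 2: place 38U, 10U left
rack 1: place 16U, 5U left
rack 3: place 35U, 13U left
rack 4: place 20U, 28U left
rack 5: place 40U, 8U left
rack 2: place 10U, 0U left
rack 4: place 15U, 13U left
rack 6: place 18U, 30U left
rack 6: place 15U, 15U left
rack 3: place 6U, 7U left
rack 7: place 25U, 23U left
7 racks × 48U = 336U; used 265U; unused 71U.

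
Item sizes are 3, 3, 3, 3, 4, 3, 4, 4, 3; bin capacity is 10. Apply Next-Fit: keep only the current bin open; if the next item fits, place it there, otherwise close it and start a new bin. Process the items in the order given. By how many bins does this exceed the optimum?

Next-Fit: [3,3,3] [3,4,3] [4,4] [3] → 4 bins.
Total size 30; any packing needs at least ⌈30/10⌉ = 3 bins.
An optimal packing achieves that bound: [4,3,3] [4,3,3] [4,3,3] → 3 bins.
Excess: 4 − 3 = 1.

1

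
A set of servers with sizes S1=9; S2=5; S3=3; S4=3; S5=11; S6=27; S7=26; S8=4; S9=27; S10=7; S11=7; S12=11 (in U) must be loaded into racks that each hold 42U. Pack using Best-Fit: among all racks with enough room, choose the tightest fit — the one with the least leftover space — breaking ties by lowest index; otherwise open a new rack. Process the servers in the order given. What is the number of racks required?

S1 (9U) → rack 1 (remaining 33U)
S2 (5U) → rack 1 (remaining 28U)
S3 (3U) → rack 1 (remaining 25U)
S4 (3U) → rack 1 (remaining 22U)
S5 (11U) → rack 1 (remaining 11U)
S6 (27U) → rack 2 (remaining 15U)
S7 (26U) → rack 3 (remaining 16U)
S8 (4U) → rack 1 (remaining 7U)
S9 (27U) → rack 4 (remaining 15U)
S10 (7U) → rack 1 (remaining 0U)
S11 (7U) → rack 2 (remaining 8U)
S12 (11U) → rack 4 (remaining 4U)
Final racks: [9,5,3,3,11,4,7] [27,7] [26] [27,11].

4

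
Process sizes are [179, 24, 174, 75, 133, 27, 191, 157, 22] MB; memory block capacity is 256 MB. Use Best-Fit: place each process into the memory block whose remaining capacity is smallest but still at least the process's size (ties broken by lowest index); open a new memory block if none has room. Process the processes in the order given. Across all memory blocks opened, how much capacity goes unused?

298

Put 179 MB in memory block 1; 77 MB remain.
Put 24 MB in memory block 1; 53 MB remain.
Put 174 MB in memory block 2; 82 MB remain.
Put 75 MB in memory block 2; 7 MB remain.
Put 133 MB in memory block 3; 123 MB remain.
Put 27 MB in memory block 1; 26 MB remain.
Put 191 MB in memory block 4; 65 MB remain.
Put 157 MB in memory block 5; 99 MB remain.
Put 22 MB in memory block 1; 4 MB remain.
5 memory blocks × 256 MB = 1280 MB; used 982 MB; unused 298 MB.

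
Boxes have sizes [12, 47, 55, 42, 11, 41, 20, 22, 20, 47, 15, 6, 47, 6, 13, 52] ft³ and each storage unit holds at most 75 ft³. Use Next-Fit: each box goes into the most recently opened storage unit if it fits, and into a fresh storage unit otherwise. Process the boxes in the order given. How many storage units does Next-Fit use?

8 storage units

12 ft³ → storage unit 1 (remaining 63 ft³)
47 ft³ → storage unit 1 (remaining 16 ft³)
55 ft³ → storage unit 2 (remaining 20 ft³)
42 ft³ → storage unit 3 (remaining 33 ft³)
11 ft³ → storage unit 3 (remaining 22 ft³)
41 ft³ → storage unit 4 (remaining 34 ft³)
20 ft³ → storage unit 4 (remaining 14 ft³)
22 ft³ → storage unit 5 (remaining 53 ft³)
20 ft³ → storage unit 5 (remaining 33 ft³)
47 ft³ → storage unit 6 (remaining 28 ft³)
15 ft³ → storage unit 6 (remaining 13 ft³)
6 ft³ → storage unit 6 (remaining 7 ft³)
47 ft³ → storage unit 7 (remaining 28 ft³)
6 ft³ → storage unit 7 (remaining 22 ft³)
13 ft³ → storage unit 7 (remaining 9 ft³)
52 ft³ → storage unit 8 (remaining 23 ft³)
Final storage units: [12,47] [55] [42,11] [41,20] [22,20] [47,15,6] [47,6,13] [52].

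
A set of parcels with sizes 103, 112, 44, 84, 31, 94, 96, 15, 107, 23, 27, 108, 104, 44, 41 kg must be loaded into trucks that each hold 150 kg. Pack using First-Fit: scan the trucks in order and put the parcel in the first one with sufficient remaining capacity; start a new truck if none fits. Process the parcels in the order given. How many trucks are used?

8

103 kg → truck 1 (remaining 47 kg)
112 kg → truck 2 (remaining 38 kg)
44 kg → truck 1 (remaining 3 kg)
84 kg → truck 3 (remaining 66 kg)
31 kg → truck 2 (remaining 7 kg)
94 kg → truck 4 (remaining 56 kg)
96 kg → truck 5 (remaining 54 kg)
15 kg → truck 3 (remaining 51 kg)
107 kg → truck 6 (remaining 43 kg)
23 kg → truck 3 (remaining 28 kg)
27 kg → truck 3 (remaining 1 kg)
108 kg → truck 7 (remaining 42 kg)
104 kg → truck 8 (remaining 46 kg)
44 kg → truck 4 (remaining 12 kg)
41 kg → truck 5 (remaining 13 kg)
Final trucks: [103,44] [112,31] [84,15,23,27] [94,44] [96,41] [107] [108] [104].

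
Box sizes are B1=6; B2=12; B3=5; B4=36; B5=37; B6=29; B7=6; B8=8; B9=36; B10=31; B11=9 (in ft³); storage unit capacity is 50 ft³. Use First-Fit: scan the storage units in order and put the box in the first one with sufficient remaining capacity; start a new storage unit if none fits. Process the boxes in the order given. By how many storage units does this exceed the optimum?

1

First-Fit: [6,12,5,6,8,9] [36] [37] [29] [36] [31] → 6 storage units.
Total size 215 ft³; any packing needs at least ⌈215/50⌉ = 5 storage units.
An optimal packing achieves that bound: [37,12] [36,9,5] [36,8,6] [31,6] [29] → 5 storage units.
Excess: 6 − 5 = 1.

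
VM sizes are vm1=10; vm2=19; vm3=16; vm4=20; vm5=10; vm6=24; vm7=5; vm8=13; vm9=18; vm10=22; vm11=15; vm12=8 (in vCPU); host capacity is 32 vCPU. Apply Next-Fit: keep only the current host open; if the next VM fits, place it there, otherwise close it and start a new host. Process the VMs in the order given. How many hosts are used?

7

Put vm1 (10 vCPU) in host 1; 22 vCPU remain.
Put vm2 (19 vCPU) in host 1; 3 vCPU remain.
Put vm3 (16 vCPU) in host 2; 16 vCPU remain.
Put vm4 (20 vCPU) in host 3; 12 vCPU remain.
Put vm5 (10 vCPU) in host 3; 2 vCPU remain.
Put vm6 (24 vCPU) in host 4; 8 vCPU remain.
Put vm7 (5 vCPU) in host 4; 3 vCPU remain.
Put vm8 (13 vCPU) in host 5; 19 vCPU remain.
Put vm9 (18 vCPU) in host 5; 1 vCPU remain.
Put vm10 (22 vCPU) in host 6; 10 vCPU remain.
Put vm11 (15 vCPU) in host 7; 17 vCPU remain.
Put vm12 (8 vCPU) in host 7; 9 vCPU remain.
Final hosts: [10,19] [16] [20,10] [24,5] [13,18] [22] [15,8].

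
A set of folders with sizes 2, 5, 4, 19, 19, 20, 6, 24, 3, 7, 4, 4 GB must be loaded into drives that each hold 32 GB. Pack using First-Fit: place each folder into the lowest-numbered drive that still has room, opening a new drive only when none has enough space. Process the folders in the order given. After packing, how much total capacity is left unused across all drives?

11

2 GB → drive 1 (remaining 30 GB)
5 GB → drive 1 (remaining 25 GB)
4 GB → drive 1 (remaining 21 GB)
19 GB → drive 1 (remaining 2 GB)
19 GB → drive 2 (remaining 13 GB)
20 GB → drive 3 (remaining 12 GB)
6 GB → drive 2 (remaining 7 GB)
24 GB → drive 4 (remaining 8 GB)
3 GB → drive 2 (remaining 4 GB)
7 GB → drive 3 (remaining 5 GB)
4 GB → drive 2 (remaining 0 GB)
4 GB → drive 3 (remaining 1 GB)
4 drives × 32 GB = 128 GB; used 117 GB; unused 11 GB.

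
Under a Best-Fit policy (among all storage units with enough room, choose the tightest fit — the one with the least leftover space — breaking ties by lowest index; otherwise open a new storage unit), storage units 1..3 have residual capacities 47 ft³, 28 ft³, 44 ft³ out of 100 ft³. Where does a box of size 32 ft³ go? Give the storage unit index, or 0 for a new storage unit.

3

Storage units with room: storage unit 1 (47 ft³), storage unit 3 (44 ft³).
Tightest fit is storage unit 3 with 44 ft³ free.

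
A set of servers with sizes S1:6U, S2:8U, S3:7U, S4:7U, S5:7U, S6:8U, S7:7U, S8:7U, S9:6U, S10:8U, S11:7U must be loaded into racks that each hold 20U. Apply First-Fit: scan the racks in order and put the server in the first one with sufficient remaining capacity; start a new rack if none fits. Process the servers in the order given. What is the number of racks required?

5

rack 1: place S1 (6U), 14U left
rack 1: place S2 (8U), 6U left
rack 2: place S3 (7U), 13U left
rack 2: place S4 (7U), 6U left
rack 3: place S5 (7U), 13U left
rack 3: place S6 (8U), 5U left
rack 4: place S7 (7U), 13U left
rack 4: place S8 (7U), 6U left
rack 1: place S9 (6U), 0U left
rack 5: place S10 (8U), 12U left
rack 5: place S11 (7U), 5U left
Final racks: [6,8,6] [7,7] [7,8] [7,7] [8,7].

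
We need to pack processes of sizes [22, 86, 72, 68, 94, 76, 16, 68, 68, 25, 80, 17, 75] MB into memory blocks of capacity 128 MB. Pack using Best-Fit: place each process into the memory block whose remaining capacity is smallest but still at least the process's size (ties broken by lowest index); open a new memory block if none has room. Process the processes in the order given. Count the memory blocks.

memory block 1: place 22 MB, 106 MB left
memory block 1: place 86 MB, 20 MB left
memory block 2: place 72 MB, 56 MB left
memory block 3: place 68 MB, 60 MB left
memory block 4: place 94 MB, 34 MB left
memory block 5: place 76 MB, 52 MB left
memory block 1: place 16 MB, 4 MB left
memory block 6: place 68 MB, 60 MB left
memory block 7: place 68 MB, 60 MB left
memory block 4: place 25 MB, 9 MB left
memory block 8: place 80 MB, 48 MB left
memory block 8: place 17 MB, 31 MB left
memory block 9: place 75 MB, 53 MB left
Final memory blocks: [22,86,16] [72] [68] [94,25] [76] [68] [68] [80,17] [75].

9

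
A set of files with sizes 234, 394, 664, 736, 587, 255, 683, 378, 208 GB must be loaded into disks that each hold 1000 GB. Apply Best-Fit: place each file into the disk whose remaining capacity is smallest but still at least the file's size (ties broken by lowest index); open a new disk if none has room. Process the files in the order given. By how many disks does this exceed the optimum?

Best-Fit: [234,394] [664] [736,255] [587,378] [683,208] → 5 disks.
Total size 4139 GB; any packing needs at least ⌈4139/1000⌉ = 5 disks.
So 5 is already optimal.

0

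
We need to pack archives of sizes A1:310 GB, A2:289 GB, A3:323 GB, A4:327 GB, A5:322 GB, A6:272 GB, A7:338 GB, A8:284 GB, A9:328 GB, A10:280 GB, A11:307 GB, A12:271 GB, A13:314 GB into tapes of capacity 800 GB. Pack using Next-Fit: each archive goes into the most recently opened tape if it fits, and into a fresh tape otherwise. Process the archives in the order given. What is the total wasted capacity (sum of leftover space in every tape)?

1635

Put A1 (310 GB) in tape 1; 490 GB remain.
Put A2 (289 GB) in tape 1; 201 GB remain.
Put A3 (323 GB) in tape 2; 477 GB remain.
Put A4 (327 GB) in tape 2; 150 GB remain.
Put A5 (322 GB) in tape 3; 478 GB remain.
Put A6 (272 GB) in tape 3; 206 GB remain.
Put A7 (338 GB) in tape 4; 462 GB remain.
Put A8 (284 GB) in tape 4; 178 GB remain.
Put A9 (328 GB) in tape 5; 472 GB remain.
Put A10 (280 GB) in tape 5; 192 GB remain.
Put A11 (307 GB) in tape 6; 493 GB remain.
Put A12 (271 GB) in tape 6; 222 GB remain.
Put A13 (314 GB) in tape 7; 486 GB remain.
7 tapes × 800 GB = 5600 GB; used 3965 GB; unused 1635 GB.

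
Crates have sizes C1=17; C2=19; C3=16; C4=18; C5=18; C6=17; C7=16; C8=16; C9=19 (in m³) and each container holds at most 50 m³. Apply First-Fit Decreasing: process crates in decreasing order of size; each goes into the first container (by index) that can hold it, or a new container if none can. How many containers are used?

Sorted descending: 19, 19, 18, 18, 17, 17, 16, 16, 16.
Put 19 m³ in container 1; 31 m³ remain.
Put 19 m³ in container 1; 12 m³ remain.
Put 18 m³ in container 2; 32 m³ remain.
Put 18 m³ in container 2; 14 m³ remain.
Put 17 m³ in container 3; 33 m³ remain.
Put 17 m³ in container 3; 16 m³ remain.
Put 16 m³ in container 3; 0 m³ remain.
Put 16 m³ in container 4; 34 m³ remain.
Put 16 m³ in container 4; 18 m³ remain.

4 containers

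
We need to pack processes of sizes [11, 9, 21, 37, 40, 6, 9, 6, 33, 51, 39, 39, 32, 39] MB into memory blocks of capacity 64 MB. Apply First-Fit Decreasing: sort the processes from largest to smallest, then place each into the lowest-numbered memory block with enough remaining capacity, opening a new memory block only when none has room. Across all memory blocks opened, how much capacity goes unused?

Sorted descending: 51, 40, 39, 39, 39, 37, 33, 32, 21, 11, 9, 9, 6, 6.
memory block 1: place 51 MB, 13 MB left
memory block 2: place 40 MB, 24 MB left
memory block 3: place 39 MB, 25 MB left
memory block 4: place 39 MB, 25 MB left
memory block 5: place 39 MB, 25 MB left
memory block 6: place 37 MB, 27 MB left
memory block 7: place 33 MB, 31 MB left
memory block 8: place 32 MB, 32 MB left
memory block 2: place 21 MB, 3 MB left
memory block 1: place 11 MB, 2 MB left
memory block 3: place 9 MB, 16 MB left
memory block 3: place 9 MB, 7 MB left
memory block 3: place 6 MB, 1 MB left
memory block 4: place 6 MB, 19 MB left
8 memory blocks × 64 MB = 512 MB; used 372 MB; unused 140 MB.

140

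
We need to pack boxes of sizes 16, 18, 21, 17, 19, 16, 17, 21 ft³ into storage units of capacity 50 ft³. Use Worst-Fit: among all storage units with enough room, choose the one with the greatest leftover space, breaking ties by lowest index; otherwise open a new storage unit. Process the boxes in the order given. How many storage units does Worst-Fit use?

4 storage units

Put 16 ft³ in storage unit 1; 34 ft³ remain.
Put 18 ft³ in storage unit 1; 16 ft³ remain.
Put 21 ft³ in storage unit 2; 29 ft³ remain.
Put 17 ft³ in storage unit 2; 12 ft³ remain.
Put 19 ft³ in storage unit 3; 31 ft³ remain.
Put 16 ft³ in storage unit 3; 15 ft³ remain.
Put 17 ft³ in storage unit 4; 33 ft³ remain.
Put 21 ft³ in storage unit 4; 12 ft³ remain.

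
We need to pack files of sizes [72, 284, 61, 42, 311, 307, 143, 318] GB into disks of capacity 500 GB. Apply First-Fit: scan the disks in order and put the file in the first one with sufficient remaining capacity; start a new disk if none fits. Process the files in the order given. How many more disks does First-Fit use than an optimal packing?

First-Fit: [72,284,61,42] [311,143] [307] [318] → 4 disks.
Total size 1538 GB; any packing needs at least ⌈1538/500⌉ = 4 disks.
So 4 is already optimal.

0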